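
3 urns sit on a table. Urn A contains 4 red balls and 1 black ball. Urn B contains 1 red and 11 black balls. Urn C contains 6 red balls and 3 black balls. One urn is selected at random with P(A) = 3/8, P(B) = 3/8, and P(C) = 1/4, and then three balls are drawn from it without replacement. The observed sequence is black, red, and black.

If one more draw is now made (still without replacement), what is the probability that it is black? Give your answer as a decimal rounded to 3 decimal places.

0.697

For each hypothesis, P(data | H) works out to: P(data | urn A) = (1/5)(4/4)(0/3) = 0; P(data | urn B) = (11/12)(1/11)(10/10) = 1/12; P(data | urn C) = (3/9)(6/8)(2/7) = 1/14.
Multiplying each by its prior: 3/8 · 0 = 0, 3/8 · 1/12 = 1/32, 1/4 · 1/14 = 1/56; these sum to 11/224.
Normalising, the posterior is P(urn A | data) = 0, P(urn B | data) = 7/11, P(urn C | data) = 4/11.
The predictive probability is P(black next | data) = (1)(7/11) + (1/6)(4/11) = 23/33.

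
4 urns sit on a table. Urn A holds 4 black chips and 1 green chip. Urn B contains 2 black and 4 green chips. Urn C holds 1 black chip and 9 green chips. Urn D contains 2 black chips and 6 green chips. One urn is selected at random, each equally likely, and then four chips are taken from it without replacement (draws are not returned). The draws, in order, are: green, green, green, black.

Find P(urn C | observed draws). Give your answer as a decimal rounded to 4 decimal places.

Compute the likelihood of the observed sequence for each case: P(data | urn A) = (1/5)(0/4) = 0; P(data | urn B) = (4/6)(3/5)(2/4)(2/3) = 2/15; P(data | urn C) = (9/10)(8/9)(7/8)(1/7) = 1/10; P(data | urn D) = (6/8)(5/7)(4/6)(2/5) = 1/7.
The prior-weighted likelihoods are 1/4 · 0 = 0, 1/4 · 2/15 = 1/30, 1/4 · 1/10 = 1/40, 1/4 · 1/7 = 1/28; summing to 79/840.
Hence P(urn C | data) = (1/40) / (79/840) = 21/79.

0.2658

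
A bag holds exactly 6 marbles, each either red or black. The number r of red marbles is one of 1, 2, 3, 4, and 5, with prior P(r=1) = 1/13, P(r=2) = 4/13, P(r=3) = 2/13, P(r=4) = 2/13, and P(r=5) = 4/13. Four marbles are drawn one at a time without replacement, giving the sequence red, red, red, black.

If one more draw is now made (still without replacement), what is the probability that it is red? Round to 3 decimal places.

Under each hypothesis, the probability of the observed sequence is: P(data | r = 1) = (1/6)(0/5) = 0; P(data | r = 2) = (2/6)(1/5)(0/4) = 0; P(data | r = 3) = (3/6)(2/5)(1/4)(3/3) = 1/20; P(data | r = 4) = (4/6)(3/5)(2/4)(2/3) = 2/15; P(data | r = 5) = (5/6)(4/5)(3/4)(1/3) = 1/6.
Weighting by the prior gives 1/13 · 0 = 0, 4/13 · 0 = 0, 2/13 · 1/20 = 1/130, 2/13 · 2/15 = 4/195, 4/13 · 1/6 = 2/39; these sum to 31/390.
Dividing through by the total gives posterior P(r = 1 | data) = 0, P(r = 2 | data) = 0, P(r = 3 | data) = 3/31, P(r = 4 | data) = 8/31, P(r = 5 | data) = 20/31.
So P(red next | data) = Σ P(red next | H) P(H | data) = (0)(3/31) + (1/2)(8/31) + (1)(20/31) = 24/31.

0.774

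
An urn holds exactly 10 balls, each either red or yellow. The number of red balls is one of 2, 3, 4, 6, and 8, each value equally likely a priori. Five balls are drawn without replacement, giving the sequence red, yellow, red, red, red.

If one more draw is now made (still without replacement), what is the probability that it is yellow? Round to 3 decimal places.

Compute the likelihood of the observed sequence for each case: P(data | r = 2) = (2/10)(8/9)(1/8)(0/7) = 0; P(data | r = 3) = (3/10)(7/9)(2/8)(1/7)(0/6) = 0; P(data | r = 4) = (4/10)(6/9)(3/8)(2/7)(1/6) = 0.0047619; P(data | r = 6) = (6/10)(4/9)(5/8)(4/7)(3/6) = 0.047619; P(data | r = 8) = (8/10)(2/9)(7/8)(6/7)(5/6) = 0.11111.
Weighting by the prior gives 1/5 · 0 = 0, 1/5 · 0 = 0, 1/5 · 0.0047619 = 0.00095238, 1/5 · 0.047619 = 0.0095238, 1/5 · 0.11111 = 0.022222; with total 0.032698.
Normalising, the posterior is P(r = 2 | data) = 0, P(r = 3 | data) = 0, P(r = 4 | data) = 0.029126, P(r = 6 | data) = 0.29126, P(r = 8 | data) = 0.67961.
Averaging over the posterior, P(yellow next | data) = (1)(0.029126) + (3/5)(0.29126) + (1/5)(0.67961) = 0.33981.

0.340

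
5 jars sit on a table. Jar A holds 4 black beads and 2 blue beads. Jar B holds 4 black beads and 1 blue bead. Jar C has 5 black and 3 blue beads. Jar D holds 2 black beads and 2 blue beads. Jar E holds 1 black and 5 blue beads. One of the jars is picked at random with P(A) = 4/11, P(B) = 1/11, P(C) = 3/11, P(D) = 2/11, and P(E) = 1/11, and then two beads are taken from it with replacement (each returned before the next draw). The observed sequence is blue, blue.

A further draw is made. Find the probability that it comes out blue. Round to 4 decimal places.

0.5441

For each hypothesis, P(data | H) works out to: P(data | jar A) = (2/6)(2/6) = 0.11111; P(data | jar B) = (1/5)(1/5) = 0.04; P(data | jar C) = (3/8)(3/8) = 0.14062; P(data | jar D) = (2/4)(2/4) = 0.25; P(data | jar E) = (5/6)(5/6) = 0.69444.
The prior-weighted likelihoods are 4/11 · 0.11111 = 0.040404, 1/11 · 0.04 = 0.0036364, 3/11 · 0.14062 = 0.038352, 2/11 · 0.25 = 0.045455, 1/11 · 0.69444 = 0.063131; summing to 0.19098.
The posterior is then P(jar A | data) = 0.21156, P(jar B | data) = 0.019041, P(jar C | data) = 0.20082, P(jar D | data) = 0.23801, P(jar E | data) = 0.33057.
The predictive probability is P(blue next | data) = (1/3)(0.21156) + (1/5)(0.019041) + (3/8)(0.20082) + (1/2)(0.23801) + (5/6)(0.33057) = 0.54411.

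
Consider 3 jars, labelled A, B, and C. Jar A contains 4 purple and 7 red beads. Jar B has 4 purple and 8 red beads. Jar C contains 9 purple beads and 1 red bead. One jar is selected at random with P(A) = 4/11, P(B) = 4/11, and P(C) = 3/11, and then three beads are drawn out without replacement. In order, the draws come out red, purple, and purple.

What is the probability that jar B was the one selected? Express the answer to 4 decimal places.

Under each hypothesis, the probability of the observed sequence is: P(data | jar A) = (7/11)(4/10)(3/9) = 0.084848; P(data | jar B) = (8/12)(4/11)(3/10) = 0.072727; P(data | jar C) = (1/10)(9/9)(8/8) = 0.1.
Multiplying each by its prior: 4/11 · 0.084848 = 0.030854, 4/11 · 0.072727 = 0.026446, 3/11 · 0.1 = 0.027273; summing to 0.084573.
So P(jar B | data) = (0.026446) / (0.084573) = 0.3127.

0.3127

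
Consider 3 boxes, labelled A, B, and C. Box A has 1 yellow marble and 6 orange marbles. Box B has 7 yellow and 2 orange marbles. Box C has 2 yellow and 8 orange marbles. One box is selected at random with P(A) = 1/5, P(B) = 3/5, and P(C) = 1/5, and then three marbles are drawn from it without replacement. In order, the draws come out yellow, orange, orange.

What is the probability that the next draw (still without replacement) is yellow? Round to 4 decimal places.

0.2765

The likelihood of the observed sequence under each hypothesis: P(data | box A) = (1/7)(6/6)(5/5) = 0.14286; P(data | box B) = (7/9)(2/8)(1/7) = 0.027778; P(data | box C) = (2/10)(8/9)(7/8) = 0.15556.
The prior-weighted likelihoods are 1/5 · 0.14286 = 0.028571, 3/5 · 0.027778 = 0.016667, 1/5 · 0.15556 = 0.031111; summing to 0.076349.
Dividing through by the total gives posterior P(box A | data) = 0.37422, P(box B | data) = 0.2183, P(box C | data) = 0.40748.
Averaging over the posterior, P(yellow next | data) = (0)(0.37422) + (1)(0.2183) + (1/7)(0.40748) = 0.27651.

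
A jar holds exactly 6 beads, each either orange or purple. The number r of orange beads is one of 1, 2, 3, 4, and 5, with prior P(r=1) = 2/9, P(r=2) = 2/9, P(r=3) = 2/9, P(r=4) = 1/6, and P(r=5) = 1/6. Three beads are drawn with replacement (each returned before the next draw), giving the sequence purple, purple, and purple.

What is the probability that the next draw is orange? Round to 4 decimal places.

0.2707

For each hypothesis, P(data | H) works out to: P(data | r = 1) = (5/6)(5/6)(5/6) = 0.5787; P(data | r = 2) = (4/6)(4/6)(4/6) = 0.2963; P(data | r = 3) = (3/6)(3/6)(3/6) = 0.125; P(data | r = 4) = (2/6)(2/6)(2/6) = 0.037037; P(data | r = 5) = (1/6)(1/6)(1/6) = 0.0046296.
The prior-weighted likelihoods are 2/9 · 0.5787 = 0.1286, 2/9 · 0.2963 = 0.065844, 2/9 · 0.125 = 0.027778, 1/6 · 0.037037 = 0.0061728, 1/6 · 0.0046296 = 0.0007716; with total 0.22917.
Normalising, the posterior is P(r = 1 | data) = 0.56117, P(r = 2 | data) = 0.28732, P(r = 3 | data) = 0.12121, P(r = 4 | data) = 0.026936, P(r = 5 | data) = 0.003367.
Averaging over the posterior, P(orange next | data) = (1/6)(0.56117) + (1/3)(0.28732) + (1/2)(0.12121) + (2/3)(0.026936) + (5/6)(0.003367) = 0.27067.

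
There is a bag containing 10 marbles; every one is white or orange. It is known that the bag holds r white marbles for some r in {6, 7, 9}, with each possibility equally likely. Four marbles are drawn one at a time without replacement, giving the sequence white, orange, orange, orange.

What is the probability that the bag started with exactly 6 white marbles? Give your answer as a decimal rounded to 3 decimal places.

The likelihood of the observed sequence under each hypothesis: P(data | r = 6) = (6/10)(4/9)(3/8)(2/7) = 0.028571; P(data | r = 7) = (7/10)(3/9)(2/8)(1/7) = 0.0083333; P(data | r = 9) = (9/10)(1/9)(0/8) = 0.
Multiplying each by its prior: 1/3 · 0.028571 = 0.0095238, 1/3 · 0.0083333 = 0.0027778, 1/3 · 0 = 0; summing to 0.012302.
By Bayes' rule, P(r = 6 | data) = (0.0095238) / (0.012302) = 0.77419.

0.774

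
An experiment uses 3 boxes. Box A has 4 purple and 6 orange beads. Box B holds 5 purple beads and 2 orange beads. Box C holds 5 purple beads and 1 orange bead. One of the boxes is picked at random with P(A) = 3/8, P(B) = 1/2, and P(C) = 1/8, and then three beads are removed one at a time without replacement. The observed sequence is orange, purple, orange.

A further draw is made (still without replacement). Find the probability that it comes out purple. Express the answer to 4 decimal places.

0.5862

For each hypothesis, P(data | H) works out to: P(data | box A) = (6/10)(4/9)(5/8) = 1/6; P(data | box B) = (2/7)(5/6)(1/5) = 1/21; P(data | box C) = (1/6)(5/5)(0/4) = 0.
Multiplying each by its prior: 3/8 · 1/6 = 1/16, 1/2 · 1/21 = 1/42, 1/8 · 0 = 0; with total 29/336.
Dividing through by the total gives posterior P(box A | data) = 21/29, P(box B | data) = 8/29, P(box C | data) = 0.
So P(purple next | data) = Σ P(purple next | H) P(H | data) = (3/7)(21/29) + (1)(8/29) = 17/29.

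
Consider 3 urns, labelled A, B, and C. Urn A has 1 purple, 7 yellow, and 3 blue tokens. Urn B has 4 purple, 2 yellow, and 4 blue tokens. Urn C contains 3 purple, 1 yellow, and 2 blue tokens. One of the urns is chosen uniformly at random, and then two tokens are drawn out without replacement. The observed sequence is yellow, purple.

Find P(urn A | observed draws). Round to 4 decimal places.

The likelihood of the observed sequence under each hypothesis: P(data | urn A) = (7/11)(1/10) = 7/110; P(data | urn B) = (2/10)(4/9) = 4/45; P(data | urn C) = (1/6)(3/5) = 1/10.
Multiplying each by its prior: 1/3 · 7/110 = 7/330, 1/3 · 4/45 = 4/135, 1/3 · 1/10 = 1/30; summing to 25/297.
By Bayes' rule, P(urn A | data) = (7/330) / (25/297) = 63/250.

0.2520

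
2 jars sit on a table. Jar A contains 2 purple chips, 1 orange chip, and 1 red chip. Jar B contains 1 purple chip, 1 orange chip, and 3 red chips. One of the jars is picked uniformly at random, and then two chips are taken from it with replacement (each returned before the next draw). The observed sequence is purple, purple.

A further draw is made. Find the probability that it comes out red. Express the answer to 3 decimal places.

0.298

Under each hypothesis, the probability of the observed sequence is: P(data | jar A) = (2/4)(2/4) = 1/4; P(data | jar B) = (1/5)(1/5) = 1/25.
Multiplying each by its prior: 1/2 · 1/4 = 1/8, 1/2 · 1/25 = 1/50; with total 29/200.
The posterior is then P(jar A | data) = 25/29, P(jar B | data) = 4/29.
Averaging over the posterior, P(red next | data) = (1/4)(25/29) + (3/5)(4/29) = 173/580.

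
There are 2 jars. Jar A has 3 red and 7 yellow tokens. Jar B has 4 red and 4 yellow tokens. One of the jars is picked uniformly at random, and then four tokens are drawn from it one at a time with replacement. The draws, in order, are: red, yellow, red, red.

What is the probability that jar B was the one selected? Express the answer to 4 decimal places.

0.7678

For each hypothesis, P(data | H) works out to: P(data | jar A) = (3/10)(7/10)(3/10)(3/10) = 0.0189; P(data | jar B) = (4/8)(4/8)(4/8)(4/8) = 0.0625.
Multiplying each by its prior: 1/2 · 0.0189 = 0.00945, 1/2 · 0.0625 = 0.03125; with total 0.0407.
By Bayes' rule, P(jar B | data) = (0.03125) / (0.0407) = 0.76781.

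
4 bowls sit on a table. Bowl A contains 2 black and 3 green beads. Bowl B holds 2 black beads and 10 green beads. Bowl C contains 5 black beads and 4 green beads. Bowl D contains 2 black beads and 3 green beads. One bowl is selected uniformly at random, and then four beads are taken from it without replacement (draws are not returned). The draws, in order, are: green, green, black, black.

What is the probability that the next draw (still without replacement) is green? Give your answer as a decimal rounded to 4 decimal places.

0.8383

Compute the likelihood of the observed sequence for each case: P(data | bowl A) = (3/5)(2/4)(2/3)(1/2) = 0.1; P(data | bowl B) = (10/12)(9/11)(2/10)(1/9) = 0.015152; P(data | bowl C) = (4/9)(3/8)(5/7)(4/6) = 0.079365; P(data | bowl D) = (3/5)(2/4)(2/3)(1/2) = 0.1.
The prior-weighted likelihoods are 1/4 · 0.1 = 0.025, 1/4 · 0.015152 = 0.0037879, 1/4 · 0.079365 = 0.019841, 1/4 · 0.1 = 0.025; these sum to 0.073629.
Normalising, the posterior is P(bowl A | data) = 0.33954, P(bowl B | data) = 0.051445, P(bowl C | data) = 0.26948, P(bowl D | data) = 0.33954.
The predictive probability is P(green next | data) = (1)(0.33954) + (1)(0.051445) + (2/5)(0.26948) + (1)(0.33954) = 0.83831.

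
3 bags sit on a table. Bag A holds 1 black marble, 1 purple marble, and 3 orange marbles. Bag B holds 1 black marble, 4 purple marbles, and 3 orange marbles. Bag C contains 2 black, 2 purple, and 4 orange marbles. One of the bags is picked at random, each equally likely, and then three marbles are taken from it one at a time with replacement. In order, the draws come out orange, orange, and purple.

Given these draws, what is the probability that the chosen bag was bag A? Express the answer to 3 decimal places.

0.352

Compute the likelihood of the observed sequence for each case: P(data | bag A) = (3/5)(3/5)(1/5) = 0.072; P(data | bag B) = (3/8)(3/8)(4/8) = 0.070312; P(data | bag C) = (4/8)(4/8)(2/8) = 0.0625.
Multiplying each by its prior: 1/3 · 0.072 = 0.024, 1/3 · 0.070312 = 0.023438, 1/3 · 0.0625 = 0.020833; with total 0.068271.
Therefore the posterior P(bag A | data) = (0.024) / (0.068271) = 0.35154.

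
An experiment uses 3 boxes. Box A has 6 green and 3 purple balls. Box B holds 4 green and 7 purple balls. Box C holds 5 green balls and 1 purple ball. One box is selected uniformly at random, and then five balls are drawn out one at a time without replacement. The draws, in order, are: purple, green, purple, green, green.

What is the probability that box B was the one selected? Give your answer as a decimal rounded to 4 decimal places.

The likelihood of the observed sequence under each hypothesis: P(data | box A) = (3/9)(6/8)(2/7)(5/6)(4/5) = 0.047619; P(data | box B) = (7/11)(4/10)(6/9)(3/8)(2/7) = 0.018182; P(data | box C) = (1/6)(5/5)(0/4) = 0.
The prior-weighted likelihoods are 1/3 · 0.047619 = 0.015873, 1/3 · 0.018182 = 0.0060606, 1/3 · 0 = 0; summing to 0.021934.
Therefore the posterior P(box B | data) = (0.0060606) / (0.021934) = 0.27632.

0.2763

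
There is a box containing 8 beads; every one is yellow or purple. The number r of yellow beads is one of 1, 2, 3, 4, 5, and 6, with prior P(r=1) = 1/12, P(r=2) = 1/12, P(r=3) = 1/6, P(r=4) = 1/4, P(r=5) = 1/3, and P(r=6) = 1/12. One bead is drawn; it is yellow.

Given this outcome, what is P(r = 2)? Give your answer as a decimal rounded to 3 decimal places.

Compute the likelihood of this draw for each case: P(data | r = 1) = (1/8) = 1/8; P(data | r = 2) = (2/8) = 1/4; P(data | r = 3) = (3/8) = 3/8; P(data | r = 4) = (4/8) = 1/2; P(data | r = 5) = (5/8) = 5/8; P(data | r = 6) = (6/8) = 3/4.
Weighting by the prior gives 1/12 · 1/8 = 1/96, 1/12 · 1/4 = 1/48, 1/6 · 3/8 = 1/16, 1/4 · 1/2 = 1/8, 1/3 · 5/8 = 5/24, 1/12 · 3/4 = 1/16; summing to 47/96.
By Bayes' rule, P(r = 2 | data) = (1/48) / (47/96) = 2/47.

0.043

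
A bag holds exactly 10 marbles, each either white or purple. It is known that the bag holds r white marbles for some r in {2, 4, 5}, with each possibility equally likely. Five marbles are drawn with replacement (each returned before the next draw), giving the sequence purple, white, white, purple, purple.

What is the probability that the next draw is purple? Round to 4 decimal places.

For each hypothesis, P(data | H) works out to: P(data | r = 2) = (8/10)(2/10)(2/10)(8/10)(8/10) = 0.02048; P(data | r = 4) = (6/10)(4/10)(4/10)(6/10)(6/10) = 0.03456; P(data | r = 5) = (5/10)(5/10)(5/10)(5/10)(5/10) = 0.03125.
Multiplying each by its prior: 1/3 · 0.02048 = 0.0068267, 1/3 · 0.03456 = 0.01152, 1/3 · 0.03125 = 0.010417; these sum to 0.028763.
The posterior is then P(r = 2 | data) = 0.23734, P(r = 4 | data) = 0.40051, P(r = 5 | data) = 0.36215.
Averaging over the posterior, P(purple next | data) = (4/5)(0.23734) + (3/5)(0.40051) + (1/2)(0.36215) = 0.61125.

0.6113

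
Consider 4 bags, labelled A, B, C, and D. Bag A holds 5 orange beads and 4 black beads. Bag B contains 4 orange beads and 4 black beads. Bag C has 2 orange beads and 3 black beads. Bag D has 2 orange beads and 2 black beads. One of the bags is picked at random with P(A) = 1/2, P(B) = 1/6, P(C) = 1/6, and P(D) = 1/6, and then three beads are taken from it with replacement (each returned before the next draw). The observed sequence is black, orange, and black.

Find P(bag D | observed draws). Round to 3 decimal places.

0.173

Under each hypothesis, the probability of the observed sequence is: P(data | bag A) = (4/9)(5/9)(4/9) = 0.10974; P(data | bag B) = (4/8)(4/8)(4/8) = 0.125; P(data | bag C) = (3/5)(2/5)(3/5) = 0.144; P(data | bag D) = (2/4)(2/4)(2/4) = 0.125.
The prior-weighted likelihoods are 1/2 · 0.10974 = 0.05487, 1/6 · 0.125 = 0.020833, 1/6 · 0.144 = 0.024, 1/6 · 0.125 = 0.020833; summing to 0.12054.
So P(bag D | data) = (0.020833) / (0.12054) = 0.17284.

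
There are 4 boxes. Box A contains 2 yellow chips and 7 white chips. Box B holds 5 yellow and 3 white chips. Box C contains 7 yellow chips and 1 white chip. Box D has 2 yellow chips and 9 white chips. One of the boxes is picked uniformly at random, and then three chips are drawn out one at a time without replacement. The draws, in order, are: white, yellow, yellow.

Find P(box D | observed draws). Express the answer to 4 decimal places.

0.0520

Compute the likelihood of the observed sequence for each case: P(data | box A) = (7/9)(2/8)(1/7) = 0.027778; P(data | box B) = (3/8)(5/7)(4/6) = 0.17857; P(data | box C) = (1/8)(7/7)(6/6) = 0.125; P(data | box D) = (9/11)(2/10)(1/9) = 0.018182.
Weighting by the prior gives 1/4 · 0.027778 = 0.0069444, 1/4 · 0.17857 = 0.044643, 1/4 · 0.125 = 0.03125, 1/4 · 0.018182 = 0.0045455; with total 0.087383.
So P(box D | data) = (0.0045455) / (0.087383) = 0.052018.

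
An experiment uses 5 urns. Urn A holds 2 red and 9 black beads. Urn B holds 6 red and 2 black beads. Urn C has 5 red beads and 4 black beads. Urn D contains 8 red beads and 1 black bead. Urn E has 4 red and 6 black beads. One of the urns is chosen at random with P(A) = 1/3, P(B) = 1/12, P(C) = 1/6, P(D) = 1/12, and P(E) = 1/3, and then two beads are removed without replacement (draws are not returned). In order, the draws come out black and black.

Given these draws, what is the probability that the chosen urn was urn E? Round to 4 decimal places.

Under each hypothesis, the probability of the observed sequence is: P(data | urn A) = (9/11)(8/10) = 0.65455; P(data | urn B) = (2/8)(1/7) = 0.035714; P(data | urn C) = (4/9)(3/8) = 0.16667; P(data | urn D) = (1/9)(0/8) = 0; P(data | urn E) = (6/10)(5/9) = 0.33333.
Multiplying each by its prior: 1/3 · 0.65455 = 0.21818, 1/12 · 0.035714 = 0.0029762, 1/6 · 0.16667 = 0.027778, 1/12 · 0 = 0, 1/3 · 0.33333 = 0.11111; summing to 0.36005.
By Bayes' rule, P(urn E | data) = (0.11111) / (0.36005) = 0.3086.

0.3086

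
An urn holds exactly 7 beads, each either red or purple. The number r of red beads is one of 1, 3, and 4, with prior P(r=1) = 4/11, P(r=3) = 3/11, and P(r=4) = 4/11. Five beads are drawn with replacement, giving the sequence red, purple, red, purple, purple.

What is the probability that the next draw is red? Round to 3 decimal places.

0.429

For each hypothesis, P(data | H) works out to: P(data | r = 1) = (1/7)(6/7)(1/7)(6/7)(6/7) = 0.012852; P(data | r = 3) = (3/7)(4/7)(3/7)(4/7)(4/7) = 0.034271; P(data | r = 4) = (4/7)(3/7)(4/7)(3/7)(3/7) = 0.025704.
Weighting by the prior gives 4/11 · 0.012852 = 0.0046734, 3/11 · 0.034271 = 0.0093468, 4/11 · 0.025704 = 0.0093468; with total 0.023367.
Normalising, the posterior is P(r = 1 | data) = 0.2, P(r = 3 | data) = 0.4, P(r = 4 | data) = 0.4.
The predictive probability is P(red next | data) = (1/7)(0.2) + (3/7)(0.4) + (4/7)(0.4) = 0.42857.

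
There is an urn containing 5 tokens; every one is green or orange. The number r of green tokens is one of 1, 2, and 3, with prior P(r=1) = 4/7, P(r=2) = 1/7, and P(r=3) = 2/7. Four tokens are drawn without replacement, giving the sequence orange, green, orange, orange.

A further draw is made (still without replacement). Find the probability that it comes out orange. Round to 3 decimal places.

Compute the likelihood of the observed sequence for each case: P(data | r = 1) = (4/5)(1/4)(3/3)(2/2) = 1/5; P(data | r = 2) = (3/5)(2/4)(2/3)(1/2) = 1/10; P(data | r = 3) = (2/5)(3/4)(1/3)(0/2) = 0.
Multiplying each by its prior: 4/7 · 1/5 = 4/35, 1/7 · 1/10 = 1/70, 2/7 · 0 = 0; with total 9/70.
The posterior is then P(r = 1 | data) = 8/9, P(r = 2 | data) = 1/9, P(r = 3 | data) = 0.
Averaging over the posterior, P(orange next | data) = (1)(8/9) + (0)(1/9) = 8/9.

0.889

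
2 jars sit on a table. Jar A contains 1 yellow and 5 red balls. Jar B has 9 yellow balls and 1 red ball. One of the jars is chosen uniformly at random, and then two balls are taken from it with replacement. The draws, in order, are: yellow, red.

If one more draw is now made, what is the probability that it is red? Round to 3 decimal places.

0.545

Compute the likelihood of the observed sequence for each case: P(data | jar A) = (1/6)(5/6) = 5/36; P(data | jar B) = (9/10)(1/10) = 9/100.
Weighting by the prior gives 1/2 · 5/36 = 5/72, 1/2 · 9/100 = 9/200; these sum to 103/900.
Dividing through by the total gives posterior P(jar A | data) = 0.6068, P(jar B | data) = 0.3932.
Averaging over the posterior, P(red next | data) = (5/6)(0.6068) + (1/10)(0.3932) = 0.54498.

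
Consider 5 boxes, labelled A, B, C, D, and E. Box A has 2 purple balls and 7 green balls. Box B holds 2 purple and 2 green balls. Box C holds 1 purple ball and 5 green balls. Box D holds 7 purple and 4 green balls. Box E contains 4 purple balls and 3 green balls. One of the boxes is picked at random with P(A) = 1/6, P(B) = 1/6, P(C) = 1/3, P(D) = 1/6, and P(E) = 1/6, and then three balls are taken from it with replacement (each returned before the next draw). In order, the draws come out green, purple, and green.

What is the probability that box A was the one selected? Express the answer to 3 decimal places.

0.198

The likelihood of the observed sequence under each hypothesis: P(data | box A) = (7/9)(2/9)(7/9) = 0.13443; P(data | box B) = (2/4)(2/4)(2/4) = 0.125; P(data | box C) = (5/6)(1/6)(5/6) = 0.11574; P(data | box D) = (4/11)(7/11)(4/11) = 0.084147; P(data | box E) = (3/7)(4/7)(3/7) = 0.10496.
Weighting by the prior gives 1/6 · 0.13443 = 0.022405, 1/6 · 0.125 = 0.020833, 1/3 · 0.11574 = 0.03858, 1/6 · 0.084147 = 0.014025, 1/6 · 0.10496 = 0.017493; with total 0.11334.
Hence P(box A | data) = (0.022405) / (0.11334) = 0.19769.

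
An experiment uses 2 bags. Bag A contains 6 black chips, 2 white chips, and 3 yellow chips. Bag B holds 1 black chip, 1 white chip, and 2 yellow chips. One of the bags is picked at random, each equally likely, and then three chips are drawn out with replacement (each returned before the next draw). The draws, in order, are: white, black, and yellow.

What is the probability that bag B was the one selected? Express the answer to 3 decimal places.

0.536

Compute the likelihood of the observed sequence for each case: P(data | bag A) = (2/11)(6/11)(3/11) = 0.027047; P(data | bag B) = (1/4)(1/4)(2/4) = 0.03125.
Multiplying each by its prior: 1/2 · 0.027047 = 0.013524, 1/2 · 0.03125 = 0.015625; these sum to 0.029149.
So P(bag B | data) = (0.015625) / (0.029149) = 0.53605.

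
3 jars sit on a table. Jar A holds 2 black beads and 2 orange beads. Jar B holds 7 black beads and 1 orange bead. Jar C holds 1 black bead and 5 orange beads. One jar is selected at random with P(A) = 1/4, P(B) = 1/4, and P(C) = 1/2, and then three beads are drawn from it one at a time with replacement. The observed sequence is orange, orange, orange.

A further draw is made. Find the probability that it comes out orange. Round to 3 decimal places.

0.800

The likelihood of the observed sequence under each hypothesis: P(data | jar A) = (2/4)(2/4)(2/4) = 0.125; P(data | jar B) = (1/8)(1/8)(1/8) = 0.0019531; P(data | jar C) = (5/6)(5/6)(5/6) = 0.5787.
Multiplying each by its prior: 1/4 · 0.125 = 0.03125, 1/4 · 0.0019531 = 0.00048828, 1/2 · 0.5787 = 0.28935; summing to 0.32109.
The posterior is then P(jar A | data) = 0.097325, P(jar B | data) = 0.0015207, P(jar C | data) = 0.90115.
The predictive probability is P(orange next | data) = (1/2)(0.097325) + (1/8)(0.0015207) + (5/6)(0.90115) = 0.79981.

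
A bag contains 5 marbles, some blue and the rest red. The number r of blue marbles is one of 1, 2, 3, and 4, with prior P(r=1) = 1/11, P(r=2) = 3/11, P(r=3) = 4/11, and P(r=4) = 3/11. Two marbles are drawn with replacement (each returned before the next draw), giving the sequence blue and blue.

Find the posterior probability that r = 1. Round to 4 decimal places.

0.0103

For each hypothesis, P(data | H) works out to: P(data | r = 1) = (1/5)(1/5) = 1/25; P(data | r = 2) = (2/5)(2/5) = 4/25; P(data | r = 3) = (3/5)(3/5) = 9/25; P(data | r = 4) = (4/5)(4/5) = 16/25.
Weighting by the prior gives 1/11 · 1/25 = 1/275, 3/11 · 4/25 = 12/275, 4/11 · 9/25 = 36/275, 3/11 · 16/25 = 48/275; with total 97/275.
So P(r = 1 | data) = (1/275) / (97/275) = 1/97.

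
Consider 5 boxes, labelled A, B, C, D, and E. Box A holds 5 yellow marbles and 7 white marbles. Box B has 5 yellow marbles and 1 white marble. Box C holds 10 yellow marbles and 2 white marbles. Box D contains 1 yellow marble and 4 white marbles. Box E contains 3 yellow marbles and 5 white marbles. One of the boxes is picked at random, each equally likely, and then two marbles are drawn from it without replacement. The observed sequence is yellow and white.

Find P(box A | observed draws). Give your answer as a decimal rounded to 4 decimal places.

0.2522

The likelihood of the observed sequence under each hypothesis: P(data | box A) = (5/12)(7/11) = 0.26515; P(data | box B) = (5/6)(1/5) = 0.16667; P(data | box C) = (10/12)(2/11) = 0.15152; P(data | box D) = (1/5)(4/4) = 0.2; P(data | box E) = (3/8)(5/7) = 0.26786.
The prior-weighted likelihoods are 1/5 · 0.26515 = 0.05303, 1/5 · 0.16667 = 0.033333, 1/5 · 0.15152 = 0.030303, 1/5 · 0.2 = 0.04, 1/5 · 0.26786 = 0.053571; summing to 0.21024.
Therefore the posterior P(box A | data) = (0.05303) / (0.21024) = 0.25224.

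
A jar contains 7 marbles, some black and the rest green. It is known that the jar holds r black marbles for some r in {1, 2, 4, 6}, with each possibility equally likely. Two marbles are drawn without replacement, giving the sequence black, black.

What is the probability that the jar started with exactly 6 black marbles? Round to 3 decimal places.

0.682

Compute the likelihood of the observed sequence for each case: P(data | r = 1) = (1/7)(0/6) = 0; P(data | r = 2) = (2/7)(1/6) = 1/21; P(data | r = 4) = (4/7)(3/6) = 2/7; P(data | r = 6) = (6/7)(5/6) = 5/7.
The prior-weighted likelihoods are 1/4 · 0 = 0, 1/4 · 1/21 = 1/84, 1/4 · 2/7 = 1/14, 1/4 · 5/7 = 5/28; with total 11/42.
By Bayes' rule, P(r = 6 | data) = (5/28) / (11/42) = 15/22.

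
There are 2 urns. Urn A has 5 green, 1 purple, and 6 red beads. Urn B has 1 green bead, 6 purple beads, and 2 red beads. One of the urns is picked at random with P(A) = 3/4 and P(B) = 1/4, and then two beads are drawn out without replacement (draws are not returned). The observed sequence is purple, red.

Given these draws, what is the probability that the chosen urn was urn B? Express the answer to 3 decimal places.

0.550

The likelihood of the observed sequence under each hypothesis: P(data | urn A) = (1/12)(6/11) = 1/22; P(data | urn B) = (6/9)(2/8) = 1/6.
Multiplying each by its prior: 3/4 · 1/22 = 3/88, 1/4 · 1/6 = 1/24; these sum to 5/66.
So P(urn B | data) = (1/24) / (5/66) = 11/20.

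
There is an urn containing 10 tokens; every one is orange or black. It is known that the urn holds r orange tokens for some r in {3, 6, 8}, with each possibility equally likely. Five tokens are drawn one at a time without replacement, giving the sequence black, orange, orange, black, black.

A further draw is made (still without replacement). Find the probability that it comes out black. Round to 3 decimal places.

0.582

The likelihood of the observed sequence under each hypothesis: P(data | r = 3) = (7/10)(3/9)(2/8)(6/7)(5/6) = 1/24; P(data | r = 6) = (4/10)(6/9)(5/8)(3/7)(2/6) = 1/42; P(data | r = 8) = (2/10)(8/9)(7/8)(1/7)(0/6) = 0.
Multiplying each by its prior: 1/3 · 1/24 = 1/72, 1/3 · 1/42 = 1/126, 1/3 · 0 = 0; with total 11/504.
The posterior is then P(r = 3 | data) = 7/11, P(r = 6 | data) = 4/11, P(r = 8 | data) = 0.
So P(black next | data) = Σ P(black next | H) P(H | data) = (4/5)(7/11) + (1/5)(4/11) = 32/55.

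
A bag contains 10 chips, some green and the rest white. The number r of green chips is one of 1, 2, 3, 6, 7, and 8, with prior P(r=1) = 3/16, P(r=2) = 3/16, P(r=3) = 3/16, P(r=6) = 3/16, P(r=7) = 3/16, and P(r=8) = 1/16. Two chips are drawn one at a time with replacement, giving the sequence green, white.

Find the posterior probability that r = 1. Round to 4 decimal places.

For each hypothesis, P(data | H) works out to: P(data | r = 1) = (1/10)(9/10) = 0.09; P(data | r = 2) = (2/10)(8/10) = 0.16; P(data | r = 3) = (3/10)(7/10) = 0.21; P(data | r = 6) = (6/10)(4/10) = 0.24; P(data | r = 7) = (7/10)(3/10) = 0.21; P(data | r = 8) = (8/10)(2/10) = 0.16.
Multiplying each by its prior: 3/16 · 0.09 = 0.016875, 3/16 · 0.16 = 0.03, 3/16 · 0.21 = 0.039375, 3/16 · 0.24 = 0.045, 3/16 · 0.21 = 0.039375, 1/16 · 0.16 = 0.01; with total 0.18063.
By Bayes' rule, P(r = 1 | data) = (0.016875) / (0.18063) = 0.093426.

0.0934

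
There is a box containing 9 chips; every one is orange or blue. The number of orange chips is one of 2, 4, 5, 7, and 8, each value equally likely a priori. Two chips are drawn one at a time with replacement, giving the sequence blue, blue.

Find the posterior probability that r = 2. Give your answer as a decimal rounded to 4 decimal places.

Compute the likelihood of the observed sequence for each case: P(data | r = 2) = (7/9)(7/9) = 49/81; P(data | r = 4) = (5/9)(5/9) = 25/81; P(data | r = 5) = (4/9)(4/9) = 16/81; P(data | r = 7) = (2/9)(2/9) = 4/81; P(data | r = 8) = (1/9)(1/9) = 1/81.
Multiplying each by its prior: 1/5 · 49/81 = 49/405, 1/5 · 25/81 = 5/81, 1/5 · 16/81 = 16/405, 1/5 · 4/81 = 4/405, 1/5 · 1/81 = 1/405; summing to 19/81.
By Bayes' rule, P(r = 2 | data) = (49/405) / (19/81) = 49/95.

0.5158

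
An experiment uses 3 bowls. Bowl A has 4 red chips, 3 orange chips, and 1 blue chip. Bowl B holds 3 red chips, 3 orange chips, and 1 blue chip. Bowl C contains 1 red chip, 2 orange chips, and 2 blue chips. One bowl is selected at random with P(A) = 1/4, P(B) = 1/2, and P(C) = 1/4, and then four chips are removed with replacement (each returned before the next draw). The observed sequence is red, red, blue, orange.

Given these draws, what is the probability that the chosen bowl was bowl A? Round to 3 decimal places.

0.289

Under each hypothesis, the probability of the observed sequence is: P(data | bowl A) = (4/8)(4/8)(1/8)(3/8) = 0.011719; P(data | bowl B) = (3/7)(3/7)(1/7)(3/7) = 0.011245; P(data | bowl C) = (1/5)(1/5)(2/5)(2/5) = 0.0064.
The prior-weighted likelihoods are 1/4 · 0.011719 = 0.0029297, 1/2 · 0.011245 = 0.0056227, 1/4 · 0.0064 = 0.0016; summing to 0.010152.
By Bayes' rule, P(bowl A | data) = (0.0029297) / (0.010152) = 0.28857.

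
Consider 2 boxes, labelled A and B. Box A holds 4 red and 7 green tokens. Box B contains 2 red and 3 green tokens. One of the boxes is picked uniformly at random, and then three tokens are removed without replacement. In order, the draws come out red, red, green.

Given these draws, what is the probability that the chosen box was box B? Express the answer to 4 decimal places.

0.5410

For each hypothesis, P(data | H) works out to: P(data | box A) = (4/11)(3/10)(7/9) = 14/165; P(data | box B) = (2/5)(1/4)(3/3) = 1/10.
Weighting by the prior gives 1/2 · 14/165 = 7/165, 1/2 · 1/10 = 1/20; these sum to 61/660.
So P(box B | data) = (1/20) / (61/660) = 33/61.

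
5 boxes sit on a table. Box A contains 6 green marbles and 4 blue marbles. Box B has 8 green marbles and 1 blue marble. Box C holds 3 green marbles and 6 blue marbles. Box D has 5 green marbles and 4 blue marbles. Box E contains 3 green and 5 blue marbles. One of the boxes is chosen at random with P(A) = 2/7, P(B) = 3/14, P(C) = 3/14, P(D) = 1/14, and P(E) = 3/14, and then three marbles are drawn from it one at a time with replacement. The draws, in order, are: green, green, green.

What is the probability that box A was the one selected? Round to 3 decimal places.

0.253

Under each hypothesis, the probability of the observed sequence is: P(data | box A) = (6/10)(6/10)(6/10) = 0.216; P(data | box B) = (8/9)(8/9)(8/9) = 0.70233; P(data | box C) = (3/9)(3/9)(3/9) = 0.037037; P(data | box D) = (5/9)(5/9)(5/9) = 0.17147; P(data | box E) = (3/8)(3/8)(3/8) = 0.052734.
The prior-weighted likelihoods are 2/7 · 0.216 = 0.061714, 3/14 · 0.70233 = 0.1505, 3/14 · 0.037037 = 0.0079365, 1/14 · 0.17147 = 0.012248, 3/14 · 0.052734 = 0.0113; these sum to 0.2437.
So P(box A | data) = (0.061714) / (0.2437) = 0.25324.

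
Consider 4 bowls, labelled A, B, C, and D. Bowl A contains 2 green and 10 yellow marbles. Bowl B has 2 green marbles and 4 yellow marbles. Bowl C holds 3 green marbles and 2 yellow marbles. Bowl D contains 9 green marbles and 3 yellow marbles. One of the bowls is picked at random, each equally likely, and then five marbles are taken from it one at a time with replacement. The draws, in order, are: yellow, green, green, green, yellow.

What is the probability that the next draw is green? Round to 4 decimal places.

0.5773

The likelihood of the observed sequence under each hypothesis: P(data | bowl A) = (10/12)(2/12)(2/12)(2/12)(10/12) = 0.003215; P(data | bowl B) = (4/6)(2/6)(2/6)(2/6)(4/6) = 0.016461; P(data | bowl C) = (2/5)(3/5)(3/5)(3/5)(2/5) = 0.03456; P(data | bowl D) = (3/12)(9/12)(9/12)(9/12)(3/12) = 0.026367.
Multiplying each by its prior: 1/4 · 0.003215 = 0.00080376, 1/4 · 0.016461 = 0.0041152, 1/4 · 0.03456 = 0.00864, 1/4 · 0.026367 = 0.0065918; these sum to 0.020151.
The posterior is then P(bowl A | data) = 0.039887, P(bowl B | data) = 0.20422, P(bowl C | data) = 0.42877, P(bowl D | data) = 0.32712.
So P(green next | data) = Σ P(green next | H) P(H | data) = (1/6)(0.039887) + (1/3)(0.20422) + (3/5)(0.42877) + (3/4)(0.32712) = 0.57733.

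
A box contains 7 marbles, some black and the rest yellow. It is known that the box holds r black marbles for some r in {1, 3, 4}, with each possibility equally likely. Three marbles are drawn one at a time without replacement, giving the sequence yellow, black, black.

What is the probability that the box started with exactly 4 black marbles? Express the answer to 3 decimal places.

0.600

For each hypothesis, P(data | H) works out to: P(data | r = 1) = (6/7)(1/6)(0/5) = 0; P(data | r = 3) = (4/7)(3/6)(2/5) = 4/35; P(data | r = 4) = (3/7)(4/6)(3/5) = 6/35.
The prior-weighted likelihoods are 1/3 · 0 = 0, 1/3 · 4/35 = 4/105, 1/3 · 6/35 = 2/35; these sum to 2/21.
By Bayes' rule, P(r = 4 | data) = (2/35) / (2/21) = 3/5.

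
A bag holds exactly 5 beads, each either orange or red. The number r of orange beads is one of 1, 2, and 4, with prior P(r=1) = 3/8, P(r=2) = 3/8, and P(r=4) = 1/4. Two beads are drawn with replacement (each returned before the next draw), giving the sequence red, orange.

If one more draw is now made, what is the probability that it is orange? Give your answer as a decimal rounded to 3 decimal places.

Compute the likelihood of the observed sequence for each case: P(data | r = 1) = (4/5)(1/5) = 4/25; P(data | r = 2) = (3/5)(2/5) = 6/25; P(data | r = 4) = (1/5)(4/5) = 4/25.
Multiplying each by its prior: 3/8 · 4/25 = 3/50, 3/8 · 6/25 = 9/100, 1/4 · 4/25 = 1/25; summing to 19/100.
The posterior is then P(r = 1 | data) = 6/19, P(r = 2 | data) = 9/19, P(r = 4 | data) = 4/19.
The predictive probability is P(orange next | data) = (1/5)(6/19) + (2/5)(9/19) + (4/5)(4/19) = 8/19.

0.421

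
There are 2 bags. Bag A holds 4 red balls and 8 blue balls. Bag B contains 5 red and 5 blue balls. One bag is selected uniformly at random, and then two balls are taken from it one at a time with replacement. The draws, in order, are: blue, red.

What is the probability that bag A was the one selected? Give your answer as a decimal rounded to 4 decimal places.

0.4706

Compute the likelihood of the observed sequence for each case: P(data | bag A) = (8/12)(4/12) = 2/9; P(data | bag B) = (5/10)(5/10) = 1/4.
The prior-weighted likelihoods are 1/2 · 2/9 = 1/9, 1/2 · 1/4 = 1/8; these sum to 17/72.
By Bayes' rule, P(bag A | data) = (1/9) / (17/72) = 8/17.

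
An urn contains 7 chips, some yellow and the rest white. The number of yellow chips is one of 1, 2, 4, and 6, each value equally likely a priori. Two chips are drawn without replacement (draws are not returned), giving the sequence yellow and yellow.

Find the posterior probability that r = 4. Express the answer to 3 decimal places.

Under each hypothesis, the probability of the observed sequence is: P(data | r = 1) = (1/7)(0/6) = 0; P(data | r = 2) = (2/7)(1/6) = 1/21; P(data | r = 4) = (4/7)(3/6) = 2/7; P(data | r = 6) = (6/7)(5/6) = 5/7.
Weighting by the prior gives 1/4 · 0 = 0, 1/4 · 1/21 = 1/84, 1/4 · 2/7 = 1/14, 1/4 · 5/7 = 5/28; with total 11/42.
Therefore the posterior P(r = 4 | data) = (1/14) / (11/42) = 3/11.

0.273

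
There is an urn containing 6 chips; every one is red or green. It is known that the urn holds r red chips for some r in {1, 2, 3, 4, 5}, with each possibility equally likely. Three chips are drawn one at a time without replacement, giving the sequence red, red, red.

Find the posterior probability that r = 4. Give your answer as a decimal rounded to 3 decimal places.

0.267

Under each hypothesis, the probability of the observed sequence is: P(data | r = 1) = (1/6)(0/5) = 0; P(data | r = 2) = (2/6)(1/5)(0/4) = 0; P(data | r = 3) = (3/6)(2/5)(1/4) = 1/20; P(data | r = 4) = (4/6)(3/5)(2/4) = 1/5; P(data | r = 5) = (5/6)(4/5)(3/4) = 1/2.
Weighting by the prior gives 1/5 · 0 = 0, 1/5 · 0 = 0, 1/5 · 1/20 = 1/100, 1/5 · 1/5 = 1/25, 1/5 · 1/2 = 1/10; summing to 3/20.
By Bayes' rule, P(r = 4 | data) = (1/25) / (3/20) = 4/15.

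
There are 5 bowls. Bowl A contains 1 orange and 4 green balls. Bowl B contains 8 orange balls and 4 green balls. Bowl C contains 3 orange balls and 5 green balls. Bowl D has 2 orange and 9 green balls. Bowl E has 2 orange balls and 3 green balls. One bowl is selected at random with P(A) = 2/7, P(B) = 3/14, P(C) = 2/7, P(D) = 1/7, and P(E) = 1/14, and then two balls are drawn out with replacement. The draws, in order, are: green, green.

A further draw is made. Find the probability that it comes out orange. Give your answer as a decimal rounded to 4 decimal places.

Compute the likelihood of the observed sequence for each case: P(data | bowl A) = (4/5)(4/5) = 0.64; P(data | bowl B) = (4/12)(4/12) = 0.11111; P(data | bowl C) = (5/8)(5/8) = 0.39062; P(data | bowl D) = (9/11)(9/11) = 0.66942; P(data | bowl E) = (3/5)(3/5) = 0.36.
Multiplying each by its prior: 2/7 · 0.64 = 0.18286, 3/14 · 0.11111 = 0.02381, 2/7 · 0.39062 = 0.11161, 1/7 · 0.66942 = 0.095632, 1/14 · 0.36 = 0.025714; with total 0.43962.
The posterior is then P(bowl A | data) = 0.41594, P(bowl B | data) = 0.054159, P(bowl C | data) = 0.25387, P(bowl D | data) = 0.21753, P(bowl E | data) = 0.058492.
Averaging over the posterior, P(orange next | data) = (1/5)(0.41594) + (2/3)(0.054159) + (3/8)(0.25387) + (2/11)(0.21753) + (2/5)(0.058492) = 0.27745.

0.2774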